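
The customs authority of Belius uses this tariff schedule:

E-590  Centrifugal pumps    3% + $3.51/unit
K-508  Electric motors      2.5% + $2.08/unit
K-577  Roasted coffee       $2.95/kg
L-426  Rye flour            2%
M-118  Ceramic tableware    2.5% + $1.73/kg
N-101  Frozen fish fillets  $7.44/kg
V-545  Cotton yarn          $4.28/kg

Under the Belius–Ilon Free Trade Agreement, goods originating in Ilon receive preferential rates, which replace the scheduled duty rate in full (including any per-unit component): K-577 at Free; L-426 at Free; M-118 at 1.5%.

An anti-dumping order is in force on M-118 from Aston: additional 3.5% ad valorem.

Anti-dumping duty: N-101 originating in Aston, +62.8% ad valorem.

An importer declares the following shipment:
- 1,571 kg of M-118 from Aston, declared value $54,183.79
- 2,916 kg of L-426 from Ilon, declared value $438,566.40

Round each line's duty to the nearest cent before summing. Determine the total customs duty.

$5,968.86

Line 1 (M-118, Aston, 1,571 kg, $54,183.79):
Base rate for M-118 is 2.5% + $1.73/kg.
M-118 has an FTA preferential rate, but origin Aston is not Ilon; base rate stands.
Additional duty on M-118 from Aston: +3.5%. Applied ad valorem rate: 2.5% + 3.5% = 6%.
Duty = $54,183.79 × 6% + 1,571 × $1.73 = $5,968.86.
Line 2 (L-426, Ilon, 2,916 kg, $438,566.40):
Base rate for L-426 is 2%.
Origin Ilon qualifies under the Belius–Ilon agreement and L-426 is covered: preferential rate Free applies instead.
Duty = $438,566.40 × 0% = $0.00.
Total = $5,968.86 + $0.00 = $5,968.86.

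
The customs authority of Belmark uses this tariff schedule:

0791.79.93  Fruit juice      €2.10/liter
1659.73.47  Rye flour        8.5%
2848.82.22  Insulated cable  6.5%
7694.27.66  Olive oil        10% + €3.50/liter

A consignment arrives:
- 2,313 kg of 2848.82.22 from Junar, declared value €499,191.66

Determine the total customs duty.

Line 1 (2848.82.22, Junar, 2,313 kg, €499,191.66):
Base rate for 2848.82.22 is 6.5%.
Duty = €499,191.66 × 6.5% = €32,447.46.

€32,447.46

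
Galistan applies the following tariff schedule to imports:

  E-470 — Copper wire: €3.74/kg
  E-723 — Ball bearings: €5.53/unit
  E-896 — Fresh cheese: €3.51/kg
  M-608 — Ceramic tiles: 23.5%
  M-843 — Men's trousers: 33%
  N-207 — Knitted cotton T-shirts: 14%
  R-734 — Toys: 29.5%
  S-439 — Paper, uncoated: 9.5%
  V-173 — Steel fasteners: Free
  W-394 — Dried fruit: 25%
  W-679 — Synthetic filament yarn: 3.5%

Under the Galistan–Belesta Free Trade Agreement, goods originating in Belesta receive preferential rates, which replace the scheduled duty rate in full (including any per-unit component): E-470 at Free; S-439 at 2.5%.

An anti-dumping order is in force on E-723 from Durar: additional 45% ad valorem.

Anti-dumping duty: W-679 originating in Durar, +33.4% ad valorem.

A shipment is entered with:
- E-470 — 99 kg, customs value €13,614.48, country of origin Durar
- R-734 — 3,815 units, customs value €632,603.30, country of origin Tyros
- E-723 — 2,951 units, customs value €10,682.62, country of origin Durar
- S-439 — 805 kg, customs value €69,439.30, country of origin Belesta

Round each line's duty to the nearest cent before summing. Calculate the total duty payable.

€209,850.42

Line 1 (E-470, Durar, 99 kg, €13,614.48):
Base rate for E-470 is €3.74/kg.
E-470 has an FTA preferential rate, but origin Durar is not Belesta; base rate stands.
Duty = 99 × €3.74 = €370.26.
Line 2 (R-734, Tyros, 3,815 units, €632,603.30):
Base rate for R-734 is 29.5%.
Duty = €632,603.30 × 29.5% = €186,617.97.
Line 3 (E-723, Durar, 2,951 units, €10,682.62):
Base rate for E-723 is €5.53/unit.
Additional duty on E-723 from Durar: +45% ad valorem. Applied ad valorem rate = 45%.
Duty = €10,682.62 × 45% + 2,951 × €5.53 = €21,126.21.
Line 4 (S-439, Belesta, 805 kg, €69,439.30):
Base rate for S-439 is 9.5%.
Origin Belesta qualifies under the Galistan–Belesta agreement and S-439 is covered: preferential rate 2.5% applies instead.
Duty = €69,439.30 × 2.5% = €1,735.98.
Total = €370.26 + €186,617.97 + €21,126.21 + €1,735.98 = €209,850.42.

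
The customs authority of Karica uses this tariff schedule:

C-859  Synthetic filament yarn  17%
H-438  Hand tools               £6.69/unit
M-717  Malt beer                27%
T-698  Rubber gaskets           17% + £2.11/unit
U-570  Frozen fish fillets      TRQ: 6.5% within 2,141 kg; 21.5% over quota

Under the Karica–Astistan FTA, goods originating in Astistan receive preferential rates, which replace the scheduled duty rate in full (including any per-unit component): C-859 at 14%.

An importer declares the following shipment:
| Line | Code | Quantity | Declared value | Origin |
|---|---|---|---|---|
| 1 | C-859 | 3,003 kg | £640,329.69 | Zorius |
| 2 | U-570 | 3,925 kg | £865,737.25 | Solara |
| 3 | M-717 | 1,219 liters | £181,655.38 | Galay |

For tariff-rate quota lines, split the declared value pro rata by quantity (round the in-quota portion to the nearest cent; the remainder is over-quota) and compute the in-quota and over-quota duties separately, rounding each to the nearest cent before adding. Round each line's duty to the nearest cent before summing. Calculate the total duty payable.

£273,200.45

Line 1 (C-859, Zorius, 3,003 kg, £640,329.69):
Base rate for C-859 is 17%.
C-859 has an FTA preferential rate, but origin Zorius is not Astistan; base rate stands.
Duty = £640,329.69 × 17% = £108,856.05.
Line 2 (U-570, Solara, 3,925 kg, £865,737.25):
Code U-570 is under a tariff-rate quota (threshold 2,141 kg). In-quota: 2,141 kg at 6.5%; over-quota: 1,784 kg at 21.5%.
Pro-rata value split: in-quota = £865,737.25 × 2,141/3,925 = £472,240.37; over-quota = £865,737.25 − £472,240.37 = £393,496.88.
In-quota duty = £472,240.37 × 6.5% = £30,695.62. Over-quota duty = £393,496.88 × 21.5% = £84,601.83.
Line duty = £30,695.62 + £84,601.83 = £115,297.45.
Line 3 (M-717, Galay, 1,219 liters, £181,655.38):
Base rate for M-717 is 27%.
Duty = £181,655.38 × 27% = £49,046.95.
Total = £108,856.05 + £115,297.45 + £49,046.95 = £273,200.45.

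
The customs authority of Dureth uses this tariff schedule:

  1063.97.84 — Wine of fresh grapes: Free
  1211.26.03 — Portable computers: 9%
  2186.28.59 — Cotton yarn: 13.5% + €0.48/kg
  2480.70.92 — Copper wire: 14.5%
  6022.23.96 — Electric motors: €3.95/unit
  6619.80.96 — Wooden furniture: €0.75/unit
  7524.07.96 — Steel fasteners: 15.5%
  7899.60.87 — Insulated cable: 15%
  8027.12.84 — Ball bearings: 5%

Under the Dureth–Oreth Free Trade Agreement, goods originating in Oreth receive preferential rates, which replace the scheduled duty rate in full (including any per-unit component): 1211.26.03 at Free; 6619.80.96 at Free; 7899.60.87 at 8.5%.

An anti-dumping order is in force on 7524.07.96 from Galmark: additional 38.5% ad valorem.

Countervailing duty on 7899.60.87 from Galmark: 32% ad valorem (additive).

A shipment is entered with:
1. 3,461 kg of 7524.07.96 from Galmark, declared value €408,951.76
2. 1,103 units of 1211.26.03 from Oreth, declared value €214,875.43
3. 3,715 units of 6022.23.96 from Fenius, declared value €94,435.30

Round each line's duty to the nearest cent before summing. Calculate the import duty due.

€235,508.20

Line 1 (7524.07.96, Galmark, 3,461 kg, €408,951.76):
Base rate for 7524.07.96 is 15.5%.
Additional duty on 7524.07.96 from Galmark: +38.5%. Applied ad valorem rate: 15.5% + 38.5% = 54%.
Duty = €408,951.76 × 54% = €220,833.95.
Line 2 (1211.26.03, Oreth, 1,103 units, €214,875.43):
Base rate for 1211.26.03 is 9%.
Origin Oreth qualifies under the Dureth–Oreth agreement and 1211.26.03 is covered: preferential rate Free applies instead.
Duty = €214,875.43 × 0% = €0.00.
Line 3 (6022.23.96, Fenius, 3,715 units, €94,435.30):
Base rate for 6022.23.96 is €3.95/unit.
Duty = 3,715 × €3.95 = €14,674.25.
Total = €220,833.95 + €0.00 + €14,674.25 = €235,508.20.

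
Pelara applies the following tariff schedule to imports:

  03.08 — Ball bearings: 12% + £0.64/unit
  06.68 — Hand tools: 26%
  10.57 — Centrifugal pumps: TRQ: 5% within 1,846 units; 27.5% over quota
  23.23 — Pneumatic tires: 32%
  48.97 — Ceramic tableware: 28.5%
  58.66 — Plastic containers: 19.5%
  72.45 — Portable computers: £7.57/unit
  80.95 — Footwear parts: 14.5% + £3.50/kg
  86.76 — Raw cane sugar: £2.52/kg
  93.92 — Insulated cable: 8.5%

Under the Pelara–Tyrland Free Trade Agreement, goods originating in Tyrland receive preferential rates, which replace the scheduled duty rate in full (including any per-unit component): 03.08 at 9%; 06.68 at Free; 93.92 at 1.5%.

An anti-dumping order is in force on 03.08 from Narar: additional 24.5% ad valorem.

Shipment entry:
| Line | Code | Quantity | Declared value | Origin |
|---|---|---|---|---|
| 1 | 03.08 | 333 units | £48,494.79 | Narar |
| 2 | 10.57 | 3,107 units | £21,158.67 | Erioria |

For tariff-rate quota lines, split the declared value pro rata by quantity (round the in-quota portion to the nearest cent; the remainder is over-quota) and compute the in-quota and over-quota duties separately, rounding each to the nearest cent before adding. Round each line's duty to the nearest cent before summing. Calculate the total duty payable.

£20,903.82

Line 1 (03.08, Narar, 333 units, £48,494.79):
Base rate for 03.08 is 12% + £0.64/unit.
03.08 has an FTA preferential rate, but origin Narar is not Tyrland; base rate stands.
Additional duty on 03.08 from Narar: +24.5%. Applied ad valorem rate: 12% + 24.5% = 36.5%.
Duty = £48,494.79 × 36.5% + 333 × £0.64 = £17,913.72.
Line 2 (10.57, Erioria, 3,107 units, £21,158.67):
Code 10.57 is under a tariff-rate quota (threshold 1,846 units). In-quota: 1,846 units at 5%; over-quota: 1,261 units at 27.5%.
Pro-rata value split: in-quota = £21,158.67 × 1,846/3,107 = £12,571.26; over-quota = £21,158.67 − £12,571.26 = £8,587.41.
In-quota duty = £12,571.26 × 5% = £628.56. Over-quota duty = £8,587.41 × 27.5% = £2,361.54.
Line duty = £628.56 + £2,361.54 = £2,990.10.
Total = £17,913.72 + £2,990.10 = £20,903.82.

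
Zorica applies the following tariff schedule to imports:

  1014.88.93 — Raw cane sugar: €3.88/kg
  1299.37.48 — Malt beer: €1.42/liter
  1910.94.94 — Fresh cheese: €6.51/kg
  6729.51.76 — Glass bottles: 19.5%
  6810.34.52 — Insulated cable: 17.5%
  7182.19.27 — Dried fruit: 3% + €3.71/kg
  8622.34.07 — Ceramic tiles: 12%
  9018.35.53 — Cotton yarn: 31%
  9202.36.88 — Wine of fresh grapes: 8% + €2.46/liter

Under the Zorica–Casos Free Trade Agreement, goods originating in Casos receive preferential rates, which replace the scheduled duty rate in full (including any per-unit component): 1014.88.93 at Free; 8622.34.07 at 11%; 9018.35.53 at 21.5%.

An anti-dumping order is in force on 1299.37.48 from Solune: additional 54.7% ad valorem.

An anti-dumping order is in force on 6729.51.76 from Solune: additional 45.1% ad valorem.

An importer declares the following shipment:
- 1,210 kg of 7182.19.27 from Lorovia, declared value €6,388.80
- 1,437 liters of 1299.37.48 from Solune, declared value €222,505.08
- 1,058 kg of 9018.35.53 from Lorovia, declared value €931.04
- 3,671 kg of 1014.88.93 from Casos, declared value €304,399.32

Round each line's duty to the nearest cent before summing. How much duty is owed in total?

Line 1 (7182.19.27, Lorovia, 1,210 kg, €6,388.80):
Base rate for 7182.19.27 is 3% + €3.71/kg.
Duty = €6,388.80 × 3% + 1,210 × €3.71 = €4,680.76.
Line 2 (1299.37.48, Solune, 1,437 liters, €222,505.08):
Base rate for 1299.37.48 is €1.42/liter.
Additional duty on 1299.37.48 from Solune: +54.7% ad valorem. Applied ad valorem rate = 54.7%.
Duty = €222,505.08 × 54.7% + 1,437 × €1.42 = €123,750.82.
Line 3 (9018.35.53, Lorovia, 1,058 kg, €931.04):
Base rate for 9018.35.53 is 31%.
9018.35.53 has an FTA preferential rate, but origin Lorovia is not Casos; base rate stands.
Duty = €931.04 × 31% = €288.62.
Line 4 (1014.88.93, Casos, 3,671 kg, €304,399.32):
Base rate for 1014.88.93 is €3.88/kg.
Origin Casos qualifies under the Zorica–Casos agreement and 1014.88.93 is covered: preferential rate Free applies instead.
Duty = €304,399.32 × 0% = €0.00.
Total = €4,680.76 + €123,750.82 + €288.62 + €0.00 = €128,720.20.

€128,720.20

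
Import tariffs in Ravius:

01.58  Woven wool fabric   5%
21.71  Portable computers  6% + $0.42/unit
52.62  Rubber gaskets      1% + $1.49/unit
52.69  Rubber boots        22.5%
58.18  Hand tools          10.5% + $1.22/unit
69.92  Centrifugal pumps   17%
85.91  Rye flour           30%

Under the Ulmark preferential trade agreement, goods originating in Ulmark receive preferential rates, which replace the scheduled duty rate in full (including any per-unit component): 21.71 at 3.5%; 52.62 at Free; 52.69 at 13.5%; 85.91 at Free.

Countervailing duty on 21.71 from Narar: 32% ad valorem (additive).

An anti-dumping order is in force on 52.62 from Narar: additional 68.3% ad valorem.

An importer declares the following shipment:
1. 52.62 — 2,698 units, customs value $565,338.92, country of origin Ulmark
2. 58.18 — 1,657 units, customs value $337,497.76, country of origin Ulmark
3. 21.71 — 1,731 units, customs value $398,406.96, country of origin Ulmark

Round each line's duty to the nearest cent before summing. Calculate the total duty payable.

Line 1 (52.62, Ulmark, 2,698 units, $565,338.92):
Base rate for 52.62 is 1% + $1.49/unit.
Origin Ulmark qualifies under the Ravius–Ulmark agreement and 52.62 is covered: preferential rate Free applies instead.
The additional-duty order on 52.62 targets Narar, not Ulmark; it does not apply.
Duty = $565,338.92 × 0% = $0.00.
Line 2 (58.18, Ulmark, 1,657 units, $337,497.76):
Base rate for 58.18 is 10.5% + $1.22/unit.
Origin Ulmark is the FTA partner but 58.18 is not on the preference list; base rate stands.
Duty = $337,497.76 × 10.5% + 1,657 × $1.22 = $37,458.80.
Line 3 (21.71, Ulmark, 1,731 units, $398,406.96):
Base rate for 21.71 is 6% + $0.42/unit.
Origin Ulmark qualifies under the Ravius–Ulmark agreement and 21.71 is covered: preferential rate 3.5% applies instead.
The additional-duty order on 21.71 targets Narar, not Ulmark; it does not apply.
Duty = $398,406.96 × 3.5% = $13,944.24.
Total = $0.00 + $37,458.80 + $13,944.24 = $51,403.04.

$51,403.04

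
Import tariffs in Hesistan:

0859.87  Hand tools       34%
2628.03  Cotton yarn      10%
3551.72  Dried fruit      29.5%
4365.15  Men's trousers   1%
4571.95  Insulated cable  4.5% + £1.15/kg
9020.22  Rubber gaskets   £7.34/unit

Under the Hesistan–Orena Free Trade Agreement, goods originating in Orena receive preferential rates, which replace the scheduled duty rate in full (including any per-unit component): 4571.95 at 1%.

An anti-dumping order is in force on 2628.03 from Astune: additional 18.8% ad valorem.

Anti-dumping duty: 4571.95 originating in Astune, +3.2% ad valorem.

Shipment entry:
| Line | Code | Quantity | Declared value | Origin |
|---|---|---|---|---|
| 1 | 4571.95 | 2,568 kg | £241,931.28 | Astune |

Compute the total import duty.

£21,581.91

Line 1 (4571.95, Astune, 2,568 kg, £241,931.28):
Base rate for 4571.95 is 4.5% + £1.15/kg.
4571.95 has an FTA preferential rate, but origin Astune is not Orena; base rate stands.
Additional duty on 4571.95 from Astune: +3.2%. Applied ad valorem rate: 4.5% + 3.2% = 7.7%.
Duty = £241,931.28 × 7.7% + 2,568 × £1.15 = £21,581.91.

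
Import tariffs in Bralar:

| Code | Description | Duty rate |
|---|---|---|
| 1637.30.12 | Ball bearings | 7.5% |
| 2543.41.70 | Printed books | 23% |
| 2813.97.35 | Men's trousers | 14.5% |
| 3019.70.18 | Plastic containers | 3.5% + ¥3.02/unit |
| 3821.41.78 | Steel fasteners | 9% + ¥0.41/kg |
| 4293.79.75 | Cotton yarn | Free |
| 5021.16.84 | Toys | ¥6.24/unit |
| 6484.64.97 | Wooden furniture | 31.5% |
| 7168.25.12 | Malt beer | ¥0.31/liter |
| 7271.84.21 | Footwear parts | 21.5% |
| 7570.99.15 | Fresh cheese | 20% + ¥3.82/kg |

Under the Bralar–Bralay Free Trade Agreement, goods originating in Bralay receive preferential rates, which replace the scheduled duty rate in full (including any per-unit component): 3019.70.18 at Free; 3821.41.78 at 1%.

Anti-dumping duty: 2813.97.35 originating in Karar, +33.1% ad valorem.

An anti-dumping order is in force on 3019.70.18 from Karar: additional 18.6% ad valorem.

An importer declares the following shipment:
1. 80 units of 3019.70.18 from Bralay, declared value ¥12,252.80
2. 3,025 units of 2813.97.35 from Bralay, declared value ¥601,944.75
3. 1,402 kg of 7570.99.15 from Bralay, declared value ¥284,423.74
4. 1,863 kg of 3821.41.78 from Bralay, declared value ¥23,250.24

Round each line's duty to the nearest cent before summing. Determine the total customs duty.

¥149,754.88

Line 1 (3019.70.18, Bralay, 80 units, ¥12,252.80):
Base rate for 3019.70.18 is 3.5% + ¥3.02/unit.
Origin Bralay qualifies under the Bralar–Bralay agreement and 3019.70.18 is covered: preferential rate Free applies instead.
The additional-duty order on 3019.70.18 targets Karar, not Bralay; it does not apply.
Duty = ¥12,252.80 × 0% = ¥0.00.
Line 2 (2813.97.35, Bralay, 3,025 units, ¥601,944.75):
Base rate for 2813.97.35 is 14.5%.
Origin Bralay is the FTA partner but 2813.97.35 is not on the preference list; base rate stands.
The additional-duty order on 2813.97.35 targets Karar, not Bralay; it does not apply.
Duty = ¥601,944.75 × 14.5% = ¥87,281.99.
Line 3 (7570.99.15, Bralay, 1,402 kg, ¥284,423.74):
Base rate for 7570.99.15 is 20% + ¥3.82/kg.
Origin Bralay is the FTA partner but 7570.99.15 is not on the preference list; base rate stands.
Duty = ¥284,423.74 × 20% + 1,402 × ¥3.82 = ¥62,240.39.
Line 4 (3821.41.78, Bralay, 1,863 kg, ¥23,250.24):
Base rate for 3821.41.78 is 9% + ¥0.41/kg.
Origin Bralay qualifies under the Bralar–Bralay agreement and 3821.41.78 is covered: preferential rate 1% applies instead.
Duty = ¥23,250.24 × 1% = ¥232.50.
Total = ¥0.00 + ¥87,281.99 + ¥62,240.39 + ¥232.50 = ¥149,754.88.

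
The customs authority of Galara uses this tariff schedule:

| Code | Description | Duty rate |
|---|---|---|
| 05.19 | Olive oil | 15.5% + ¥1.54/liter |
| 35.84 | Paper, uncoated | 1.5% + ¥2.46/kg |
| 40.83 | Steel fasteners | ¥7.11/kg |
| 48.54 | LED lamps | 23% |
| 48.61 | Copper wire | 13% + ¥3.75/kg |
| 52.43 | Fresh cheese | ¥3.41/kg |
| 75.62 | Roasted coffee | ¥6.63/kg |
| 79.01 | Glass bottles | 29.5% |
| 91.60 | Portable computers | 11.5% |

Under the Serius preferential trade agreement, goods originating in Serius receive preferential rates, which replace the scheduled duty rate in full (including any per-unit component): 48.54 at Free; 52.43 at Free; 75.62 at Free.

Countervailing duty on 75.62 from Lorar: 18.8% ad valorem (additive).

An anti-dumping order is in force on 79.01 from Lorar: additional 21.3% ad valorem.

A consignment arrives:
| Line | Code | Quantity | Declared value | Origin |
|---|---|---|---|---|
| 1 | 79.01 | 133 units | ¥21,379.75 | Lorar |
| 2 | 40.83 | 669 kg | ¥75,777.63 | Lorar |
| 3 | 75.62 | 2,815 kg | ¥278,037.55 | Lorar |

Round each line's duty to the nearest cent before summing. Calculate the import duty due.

¥86,552.01

Line 1 (79.01, Lorar, 133 units, ¥21,379.75):
Base rate for 79.01 is 29.5%.
Additional duty on 79.01 from Lorar: +21.3%. Applied ad valorem rate: 29.5% + 21.3% = 50.8%.
Duty = ¥21,379.75 × 50.8% = ¥10,860.91.
Line 2 (40.83, Lorar, 669 kg, ¥75,777.63):
Base rate for 40.83 is ¥7.11/kg.
Duty = 669 × ¥7.11 = ¥4,756.59.
Line 3 (75.62, Lorar, 2,815 kg, ¥278,037.55):
Base rate for 75.62 is ¥6.63/kg.
75.62 has an FTA preferential rate, but origin Lorar is not Serius; base rate stands.
Additional duty on 75.62 from Lorar: +18.8% ad valorem. Applied ad valorem rate = 18.8%.
Duty = ¥278,037.55 × 18.8% + 2,815 × ¥6.63 = ¥70,934.51.
Total = ¥10,860.91 + ¥4,756.59 + ¥70,934.51 = ¥86,552.01.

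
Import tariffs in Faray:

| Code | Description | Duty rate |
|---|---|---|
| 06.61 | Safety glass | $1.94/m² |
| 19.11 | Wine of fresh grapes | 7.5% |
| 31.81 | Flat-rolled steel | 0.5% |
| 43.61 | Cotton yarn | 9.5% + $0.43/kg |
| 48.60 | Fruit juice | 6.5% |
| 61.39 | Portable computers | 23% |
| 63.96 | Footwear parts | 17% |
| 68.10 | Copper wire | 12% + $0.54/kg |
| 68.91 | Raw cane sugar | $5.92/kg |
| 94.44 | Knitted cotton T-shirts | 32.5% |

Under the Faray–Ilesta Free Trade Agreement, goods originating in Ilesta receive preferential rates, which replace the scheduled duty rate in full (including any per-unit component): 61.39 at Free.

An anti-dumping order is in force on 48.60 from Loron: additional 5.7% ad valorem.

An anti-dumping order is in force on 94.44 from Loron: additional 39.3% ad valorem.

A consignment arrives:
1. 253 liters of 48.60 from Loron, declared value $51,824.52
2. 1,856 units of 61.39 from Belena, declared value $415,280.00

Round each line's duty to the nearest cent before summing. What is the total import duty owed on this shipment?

$101,836.99

Line 1 (48.60, Loron, 253 liters, $51,824.52):
Base rate for 48.60 is 6.5%.
Additional duty on 48.60 from Loron: +5.7%. Applied ad valorem rate: 6.5% + 5.7% = 12.2%.
Duty = $51,824.52 × 12.2% = $6,322.59.
Line 2 (61.39, Belena, 1,856 units, $415,280.00):
Base rate for 61.39 is 23%.
61.39 has an FTA preferential rate, but origin Belena is not Ilesta; base rate stands.
Duty = $415,280.00 × 23% = $95,514.40.
Total = $6,322.59 + $95,514.40 = $101,836.99.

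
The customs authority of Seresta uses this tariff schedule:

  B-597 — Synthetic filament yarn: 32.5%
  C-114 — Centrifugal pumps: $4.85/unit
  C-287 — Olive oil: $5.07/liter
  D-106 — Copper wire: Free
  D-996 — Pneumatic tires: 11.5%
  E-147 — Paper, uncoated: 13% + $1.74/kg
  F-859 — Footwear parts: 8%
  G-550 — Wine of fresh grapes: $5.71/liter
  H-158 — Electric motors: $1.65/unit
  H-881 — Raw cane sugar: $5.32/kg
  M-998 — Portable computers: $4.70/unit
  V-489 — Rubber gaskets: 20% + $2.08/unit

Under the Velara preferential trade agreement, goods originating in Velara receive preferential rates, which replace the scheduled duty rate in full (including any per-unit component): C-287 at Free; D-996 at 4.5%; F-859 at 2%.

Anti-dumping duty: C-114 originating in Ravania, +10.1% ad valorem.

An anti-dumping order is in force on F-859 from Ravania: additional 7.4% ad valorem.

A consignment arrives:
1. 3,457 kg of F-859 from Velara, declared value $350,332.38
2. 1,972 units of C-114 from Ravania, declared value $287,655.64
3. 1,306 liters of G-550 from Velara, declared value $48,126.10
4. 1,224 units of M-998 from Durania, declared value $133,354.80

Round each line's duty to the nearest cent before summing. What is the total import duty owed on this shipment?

Line 1 (F-859, Velara, 3,457 kg, $350,332.38):
Base rate for F-859 is 8%.
Origin Velara qualifies under the Seresta–Velara agreement and F-859 is covered: preferential rate 2% applies instead.
The additional-duty order on F-859 targets Ravania, not Velara; it does not apply.
Duty = $350,332.38 × 2% = $7,006.65.
Line 2 (C-114, Ravania, 1,972 units, $287,655.64):
Base rate for C-114 is $4.85/unit.
Additional duty on C-114 from Ravania: +10.1% ad valorem. Applied ad valorem rate = 10.1%.
Duty = $287,655.64 × 10.1% + 1,972 × $4.85 = $38,617.42.
Line 3 (G-550, Velara, 1,306 liters, $48,126.10):
Base rate for G-550 is $5.71/liter.
Origin Velara is the FTA partner but G-550 is not on the preference list; base rate stands.
Duty = 1,306 × $5.71 = $7,457.26.
Line 4 (M-998, Durania, 1,224 units, $133,354.80):
Base rate for M-998 is $4.70/unit.
Duty = 1,224 × $4.70 = $5,752.80.
Total = $7,006.65 + $38,617.42 + $7,457.26 + $5,752.80 = $58,834.13.

$58,834.13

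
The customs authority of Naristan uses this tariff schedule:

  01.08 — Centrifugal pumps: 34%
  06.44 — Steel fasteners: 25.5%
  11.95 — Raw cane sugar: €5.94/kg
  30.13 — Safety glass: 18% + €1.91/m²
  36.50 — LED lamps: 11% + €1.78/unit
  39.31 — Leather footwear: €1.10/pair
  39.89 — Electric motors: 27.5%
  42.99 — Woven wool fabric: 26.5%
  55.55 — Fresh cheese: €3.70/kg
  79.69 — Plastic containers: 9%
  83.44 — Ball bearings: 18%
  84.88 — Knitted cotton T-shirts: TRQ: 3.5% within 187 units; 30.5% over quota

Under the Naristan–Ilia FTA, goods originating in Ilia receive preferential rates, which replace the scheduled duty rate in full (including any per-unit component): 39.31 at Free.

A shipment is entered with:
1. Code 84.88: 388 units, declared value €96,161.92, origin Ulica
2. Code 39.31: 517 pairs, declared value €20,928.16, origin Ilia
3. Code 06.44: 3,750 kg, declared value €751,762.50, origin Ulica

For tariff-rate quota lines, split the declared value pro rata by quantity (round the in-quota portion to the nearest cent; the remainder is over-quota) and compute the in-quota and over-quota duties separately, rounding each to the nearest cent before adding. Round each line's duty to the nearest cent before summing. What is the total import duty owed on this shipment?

€208,515.38

Line 1 (84.88, Ulica, 388 units, €96,161.92):
Code 84.88 is under a tariff-rate quota (threshold 187 units). In-quota: 187 units at 3.5%; over-quota: 201 units at 30.5%.
Pro-rata value split: in-quota = €96,161.92 × 187/388 = €46,346.08; over-quota = €96,161.92 − €46,346.08 = €49,815.84.
In-quota duty = €46,346.08 × 3.5% = €1,622.11. Over-quota duty = €49,815.84 × 30.5% = €15,193.83.
Line duty = €1,622.11 + €15,193.83 = €16,815.94.
Line 2 (39.31, Ilia, 517 pairs, €20,928.16):
Base rate for 39.31 is €1.10/pair.
Origin Ilia qualifies under the Naristan–Ilia agreement and 39.31 is covered: preferential rate Free applies instead.
Duty = €20,928.16 × 0% = €0.00.
Line 3 (06.44, Ulica, 3,750 kg, €751,762.50):
Base rate for 06.44 is 25.5%.
Duty = €751,762.50 × 25.5% = €191,699.44.
Total = €16,815.94 + €0.00 + €191,699.44 = €208,515.38.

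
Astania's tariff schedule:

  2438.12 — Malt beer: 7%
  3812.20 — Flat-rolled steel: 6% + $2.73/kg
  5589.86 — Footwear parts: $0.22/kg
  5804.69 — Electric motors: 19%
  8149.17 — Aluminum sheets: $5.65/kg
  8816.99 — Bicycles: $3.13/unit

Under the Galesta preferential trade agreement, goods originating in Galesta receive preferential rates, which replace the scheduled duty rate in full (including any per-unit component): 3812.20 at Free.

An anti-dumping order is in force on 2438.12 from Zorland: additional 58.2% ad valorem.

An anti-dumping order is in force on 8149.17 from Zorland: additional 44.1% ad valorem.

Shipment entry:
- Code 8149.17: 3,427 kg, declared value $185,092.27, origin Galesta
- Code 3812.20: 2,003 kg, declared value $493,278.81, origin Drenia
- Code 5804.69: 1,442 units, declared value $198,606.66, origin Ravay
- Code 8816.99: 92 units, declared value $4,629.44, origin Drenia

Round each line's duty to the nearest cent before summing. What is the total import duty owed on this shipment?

Line 1 (8149.17, Galesta, 3,427 kg, $185,092.27):
Base rate for 8149.17 is $5.65/kg.
Origin Galesta is the FTA partner but 8149.17 is not on the preference list; base rate stands.
The additional-duty order on 8149.17 targets Zorland, not Galesta; it does not apply.
Duty = 3,427 × $5.65 = $19,362.55.
Line 2 (3812.20, Drenia, 2,003 kg, $493,278.81):
Base rate for 3812.20 is 6% + $2.73/kg.
3812.20 has an FTA preferential rate, but origin Drenia is not Galesta; base rate stands.
Duty = $493,278.81 × 6% + 2,003 × $2.73 = $35,064.92.
Line 3 (5804.69, Ravay, 1,442 units, $198,606.66):
Base rate for 5804.69 is 19%.
Duty = $198,606.66 × 19% = $37,735.27.
Line 4 (8816.99, Drenia, 92 units, $4,629.44):
Base rate for 8816.99 is $3.13/unit.
Duty = 92 × $3.13 = $287.96.
Total = $19,362.55 + $35,064.92 + $37,735.27 + $287.96 = $92,450.70.

$92,450.70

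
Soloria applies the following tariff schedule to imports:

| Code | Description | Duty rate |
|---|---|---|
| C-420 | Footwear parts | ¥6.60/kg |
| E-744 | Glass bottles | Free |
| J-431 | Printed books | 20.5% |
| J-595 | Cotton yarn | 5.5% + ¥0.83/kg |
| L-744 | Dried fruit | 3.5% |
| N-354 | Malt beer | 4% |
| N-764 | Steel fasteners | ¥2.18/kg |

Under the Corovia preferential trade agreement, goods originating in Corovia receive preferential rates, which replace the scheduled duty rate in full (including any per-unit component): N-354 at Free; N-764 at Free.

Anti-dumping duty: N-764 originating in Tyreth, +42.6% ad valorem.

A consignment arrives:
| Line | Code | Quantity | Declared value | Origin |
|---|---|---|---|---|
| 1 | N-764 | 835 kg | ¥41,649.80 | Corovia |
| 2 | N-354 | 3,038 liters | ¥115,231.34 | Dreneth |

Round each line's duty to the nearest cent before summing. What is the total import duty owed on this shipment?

Line 1 (N-764, Corovia, 835 kg, ¥41,649.80):
Base rate for N-764 is ¥2.18/kg.
Origin Corovia qualifies under the Soloria–Corovia agreement and N-764 is covered: preferential rate Free applies instead.
The additional-duty order on N-764 targets Tyreth, not Corovia; it does not apply.
Duty = ¥41,649.80 × 0% = ¥0.00.
Line 2 (N-354, Dreneth, 3,038 liters, ¥115,231.34):
Base rate for N-354 is 4%.
N-354 has an FTA preferential rate, but origin Dreneth is not Corovia; base rate stands.
Duty = ¥115,231.34 × 4% = ¥4,609.25.
Total = ¥0.00 + ¥4,609.25 = ¥4,609.25.

¥4,609.25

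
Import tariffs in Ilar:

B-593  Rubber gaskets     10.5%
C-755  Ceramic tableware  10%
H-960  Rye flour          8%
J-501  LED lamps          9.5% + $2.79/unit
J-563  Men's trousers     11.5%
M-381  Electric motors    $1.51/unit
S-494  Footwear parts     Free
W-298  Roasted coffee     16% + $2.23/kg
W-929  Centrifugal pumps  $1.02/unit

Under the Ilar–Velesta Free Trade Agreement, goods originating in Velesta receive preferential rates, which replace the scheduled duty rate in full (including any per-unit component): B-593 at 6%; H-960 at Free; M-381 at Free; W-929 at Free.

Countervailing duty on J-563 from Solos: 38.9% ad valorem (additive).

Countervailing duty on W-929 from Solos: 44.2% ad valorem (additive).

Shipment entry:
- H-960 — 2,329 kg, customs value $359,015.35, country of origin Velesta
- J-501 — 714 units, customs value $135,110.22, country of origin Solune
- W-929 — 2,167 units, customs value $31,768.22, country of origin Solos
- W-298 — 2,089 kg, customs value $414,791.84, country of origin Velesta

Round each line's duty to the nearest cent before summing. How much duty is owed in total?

$102,104.58

Line 1 (H-960, Velesta, 2,329 kg, $359,015.35):
Base rate for H-960 is 8%.
Origin Velesta qualifies under the Ilar–Velesta agreement and H-960 is covered: preferential rate Free applies instead.
Duty = $359,015.35 × 0% = $0.00.
Line 2 (J-501, Solune, 714 units, $135,110.22):
Base rate for J-501 is 9.5% + $2.79/unit.
Duty = $135,110.22 × 9.5% + 714 × $2.79 = $14,827.53.
Line 3 (W-929, Solos, 2,167 units, $31,768.22):
Base rate for W-929 is $1.02/unit.
W-929 has an FTA preferential rate, but origin Solos is not Velesta; base rate stands.
Additional duty on W-929 from Solos: +44.2% ad valorem. Applied ad valorem rate = 44.2%.
Duty = $31,768.22 × 44.2% + 2,167 × $1.02 = $16,251.89.
Line 4 (W-298, Velesta, 2,089 kg, $414,791.84):
Base rate for W-298 is 16% + $2.23/kg.
Origin Velesta is the FTA partner but W-298 is not on the preference list; base rate stands.
Duty = $414,791.84 × 16% + 2,089 × $2.23 = $71,025.16.
Total = $0.00 + $14,827.53 + $16,251.89 + $71,025.16 = $102,104.58.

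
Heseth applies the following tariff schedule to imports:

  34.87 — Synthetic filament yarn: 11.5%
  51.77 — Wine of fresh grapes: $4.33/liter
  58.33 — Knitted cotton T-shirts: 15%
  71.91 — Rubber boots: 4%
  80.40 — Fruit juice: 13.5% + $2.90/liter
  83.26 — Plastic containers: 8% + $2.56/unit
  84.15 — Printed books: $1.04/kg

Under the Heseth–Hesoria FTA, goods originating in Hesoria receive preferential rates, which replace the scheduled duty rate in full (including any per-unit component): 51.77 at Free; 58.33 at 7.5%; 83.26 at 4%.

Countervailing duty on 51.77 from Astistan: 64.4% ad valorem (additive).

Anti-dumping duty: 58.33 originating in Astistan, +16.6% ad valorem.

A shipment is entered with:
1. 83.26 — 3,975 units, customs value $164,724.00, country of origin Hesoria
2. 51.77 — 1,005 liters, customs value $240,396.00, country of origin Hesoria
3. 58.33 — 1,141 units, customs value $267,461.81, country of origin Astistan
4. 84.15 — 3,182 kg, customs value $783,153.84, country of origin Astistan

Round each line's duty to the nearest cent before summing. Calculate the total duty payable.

$94,416.17

Line 1 (83.26, Hesoria, 3,975 units, $164,724.00):
Base rate for 83.26 is 8% + $2.56/unit.
Origin Hesoria qualifies under the Heseth–Hesoria agreement and 83.26 is covered: preferential rate 4% applies instead.
Duty = $164,724.00 × 4% = $6,588.96.
Line 2 (51.77, Hesoria, 1,005 liters, $240,396.00):
Base rate for 51.77 is $4.33/liter.
Origin Hesoria qualifies under the Heseth–Hesoria agreement and 51.77 is covered: preferential rate Free applies instead.
The additional-duty order on 51.77 targets Astistan, not Hesoria; it does not apply.
Duty = $240,396.00 × 0% = $0.00.
Line 3 (58.33, Astistan, 1,141 units, $267,461.81):
Base rate for 58.33 is 15%.
58.33 has an FTA preferential rate, but origin Astistan is not Hesoria; base rate stands.
Additional duty on 58.33 from Astistan: +16.6%. Applied ad valorem rate: 15% + 16.6% = 31.6%.
Duty = $267,461.81 × 31.6% = $84,517.93.
Line 4 (84.15, Astistan, 3,182 kg, $783,153.84):
Base rate for 84.15 is $1.04/kg.
Duty = 3,182 × $1.04 = $3,309.28.
Total = $6,588.96 + $0.00 + $84,517.93 + $3,309.28 = $94,416.17.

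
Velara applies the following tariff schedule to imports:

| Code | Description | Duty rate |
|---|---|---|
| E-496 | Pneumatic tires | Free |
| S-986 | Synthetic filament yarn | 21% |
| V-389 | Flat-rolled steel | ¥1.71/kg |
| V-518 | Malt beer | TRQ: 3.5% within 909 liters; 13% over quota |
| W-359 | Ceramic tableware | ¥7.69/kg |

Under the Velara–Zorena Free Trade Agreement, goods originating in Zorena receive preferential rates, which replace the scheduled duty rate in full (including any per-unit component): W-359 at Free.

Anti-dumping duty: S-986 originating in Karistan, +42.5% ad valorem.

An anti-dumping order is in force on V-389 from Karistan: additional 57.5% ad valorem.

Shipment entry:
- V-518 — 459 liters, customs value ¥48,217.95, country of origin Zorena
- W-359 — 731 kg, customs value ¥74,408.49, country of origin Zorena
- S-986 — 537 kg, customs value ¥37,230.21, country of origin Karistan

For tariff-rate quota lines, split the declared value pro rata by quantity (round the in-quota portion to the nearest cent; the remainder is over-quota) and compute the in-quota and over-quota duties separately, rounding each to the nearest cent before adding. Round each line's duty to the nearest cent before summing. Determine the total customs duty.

Line 1 (V-518, Zorena, 459 liters, ¥48,217.95):
Code V-518 is under a tariff-rate quota (threshold 909 liters). Quantity 459 liters is within the quota, so the in-quota rate 3.5% applies to the full value.
Duty = ¥48,217.95 × 3.5% = ¥1,687.63.
Line 2 (W-359, Zorena, 731 kg, ¥74,408.49):
Base rate for W-359 is ¥7.69/kg.
Origin Zorena qualifies under the Velara–Zorena agreement and W-359 is covered: preferential rate Free applies instead.
Duty = ¥74,408.49 × 0% = ¥0.00.
Line 3 (S-986, Karistan, 537 kg, ¥37,230.21):
Base rate for S-986 is 21%.
Additional duty on S-986 from Karistan: +42.5%. Applied ad valorem rate: 21% + 42.5% = 63.5%.
Duty = ¥37,230.21 × 63.5% = ¥23,641.18.
Total = ¥1,687.63 + ¥0.00 + ¥23,641.18 = ¥25,328.81.

¥25,328.81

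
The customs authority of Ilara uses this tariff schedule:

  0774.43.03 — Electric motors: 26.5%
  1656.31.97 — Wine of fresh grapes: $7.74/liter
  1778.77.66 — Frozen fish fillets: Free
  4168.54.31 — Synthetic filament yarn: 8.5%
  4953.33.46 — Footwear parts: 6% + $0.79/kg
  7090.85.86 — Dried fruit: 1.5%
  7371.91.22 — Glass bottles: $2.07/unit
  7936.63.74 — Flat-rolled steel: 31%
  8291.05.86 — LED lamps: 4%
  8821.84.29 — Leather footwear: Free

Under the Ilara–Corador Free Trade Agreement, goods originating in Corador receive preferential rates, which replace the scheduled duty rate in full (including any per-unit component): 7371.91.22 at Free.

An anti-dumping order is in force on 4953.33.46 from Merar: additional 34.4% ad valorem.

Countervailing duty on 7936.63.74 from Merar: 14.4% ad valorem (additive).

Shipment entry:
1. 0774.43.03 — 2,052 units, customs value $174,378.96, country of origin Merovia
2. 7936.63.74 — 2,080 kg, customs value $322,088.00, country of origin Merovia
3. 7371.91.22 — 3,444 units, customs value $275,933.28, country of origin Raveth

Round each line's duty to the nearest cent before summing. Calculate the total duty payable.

$153,186.78

Line 1 (0774.43.03, Merovia, 2,052 units, $174,378.96):
Base rate for 0774.43.03 is 26.5%.
Duty = $174,378.96 × 26.5% = $46,210.42.
Line 2 (7936.63.74, Merovia, 2,080 kg, $322,088.00):
Base rate for 7936.63.74 is 31%.
The additional-duty order on 7936.63.74 targets Merar, not Merovia; it does not apply.
Duty = $322,088.00 × 31% = $99,847.28.
Line 3 (7371.91.22, Raveth, 3,444 units, $275,933.28):
Base rate for 7371.91.22 is $2.07/unit.
7371.91.22 has an FTA preferential rate, but origin Raveth is not Corador; base rate stands.
Duty = 3,444 × $2.07 = $7,129.08.
Total = $46,210.42 + $99,847.28 + $7,129.08 = $153,186.78.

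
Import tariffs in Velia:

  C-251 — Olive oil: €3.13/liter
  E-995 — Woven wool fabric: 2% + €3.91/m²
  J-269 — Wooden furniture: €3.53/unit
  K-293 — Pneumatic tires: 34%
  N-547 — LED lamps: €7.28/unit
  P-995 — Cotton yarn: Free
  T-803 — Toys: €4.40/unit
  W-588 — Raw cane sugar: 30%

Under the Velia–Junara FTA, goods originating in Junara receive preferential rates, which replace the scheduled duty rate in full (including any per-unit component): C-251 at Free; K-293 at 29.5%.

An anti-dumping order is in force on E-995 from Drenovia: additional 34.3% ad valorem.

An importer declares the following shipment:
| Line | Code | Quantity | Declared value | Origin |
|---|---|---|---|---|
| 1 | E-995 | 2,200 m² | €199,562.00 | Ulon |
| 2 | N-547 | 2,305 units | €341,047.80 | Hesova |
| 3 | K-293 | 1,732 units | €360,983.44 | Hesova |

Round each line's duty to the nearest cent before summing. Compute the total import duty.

€152,108.01

Line 1 (E-995, Ulon, 2,200 m², €199,562.00):
Base rate for E-995 is 2% + €3.91/m².
The additional-duty order on E-995 targets Drenovia, not Ulon; it does not apply.
Duty = €199,562.00 × 2% + 2,200 × €3.91 = €12,593.24.
Line 2 (N-547, Hesova, 2,305 units, €341,047.80):
Base rate for N-547 is €7.28/unit.
Duty = 2,305 × €7.28 = €16,780.40.
Line 3 (K-293, Hesova, 1,732 units, €360,983.44):
Base rate for K-293 is 34%.
K-293 has an FTA preferential rate, but origin Hesova is not Junara; base rate stands.
Duty = €360,983.44 × 34% = €122,734.37.
Total = €12,593.24 + €16,780.40 + €122,734.37 = €152,108.01.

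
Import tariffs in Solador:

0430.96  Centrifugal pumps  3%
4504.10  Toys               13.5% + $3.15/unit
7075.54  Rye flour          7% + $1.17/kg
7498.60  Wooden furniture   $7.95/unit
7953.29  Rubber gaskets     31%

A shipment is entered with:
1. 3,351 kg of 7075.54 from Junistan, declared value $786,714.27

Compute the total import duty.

$58,990.67

Line 1 (7075.54, Junistan, 3,351 kg, $786,714.27):
Base rate for 7075.54 is 7% + $1.17/kg.
Duty = $786,714.27 × 7% + 3,351 × $1.17 = $58,990.67.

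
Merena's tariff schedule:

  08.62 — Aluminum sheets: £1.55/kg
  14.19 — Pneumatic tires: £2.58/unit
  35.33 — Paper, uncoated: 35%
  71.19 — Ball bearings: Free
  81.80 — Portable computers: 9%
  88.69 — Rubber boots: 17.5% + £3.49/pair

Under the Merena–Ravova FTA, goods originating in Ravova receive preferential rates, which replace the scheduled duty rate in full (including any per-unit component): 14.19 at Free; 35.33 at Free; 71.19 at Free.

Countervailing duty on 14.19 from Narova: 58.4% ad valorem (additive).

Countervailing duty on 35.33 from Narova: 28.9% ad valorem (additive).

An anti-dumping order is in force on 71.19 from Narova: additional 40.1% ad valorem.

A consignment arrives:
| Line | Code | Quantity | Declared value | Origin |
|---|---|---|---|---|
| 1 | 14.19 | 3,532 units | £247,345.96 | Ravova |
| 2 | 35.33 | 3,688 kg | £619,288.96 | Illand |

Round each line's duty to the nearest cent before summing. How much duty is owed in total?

Line 1 (14.19, Ravova, 3,532 units, £247,345.96):
Base rate for 14.19 is £2.58/unit.
Origin Ravova qualifies under the Merena–Ravova agreement and 14.19 is covered: preferential rate Free applies instead.
The additional-duty order on 14.19 targets Narova, not Ravova; it does not apply.
Duty = £247,345.96 × 0% = £0.00.
Line 2 (35.33, Illand, 3,688 kg, £619,288.96):
Base rate for 35.33 is 35%.
35.33 has an FTA preferential rate, but origin Illand is not Ravova; base rate stands.
The additional-duty order on 35.33 targets Narova, not Illand; it does not apply.
Duty = £619,288.96 × 35% = £216,751.14.
Total = £0.00 + £216,751.14 = £216,751.14.

£216,751.14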